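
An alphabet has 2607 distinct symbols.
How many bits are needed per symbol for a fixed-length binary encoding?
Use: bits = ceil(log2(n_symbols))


log2(2607) = 11.3482
Bracket: 2^11 = 2048 < 2607 <= 2^12 = 4096
So ceil(log2(2607)) = 12

bits = ceil(log2(2607)) = ceil(11.3482) = 12 bits


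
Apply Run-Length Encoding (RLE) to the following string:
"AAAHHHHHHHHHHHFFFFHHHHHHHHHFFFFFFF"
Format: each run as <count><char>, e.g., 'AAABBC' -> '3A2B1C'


Scanning runs left to right:
  i=0: run of 'A' x 3 -> '3A'
  i=3: run of 'H' x 11 -> '11H'
  i=14: run of 'F' x 4 -> '4F'
  i=18: run of 'H' x 9 -> '9H'
  i=27: run of 'F' x 7 -> '7F'

RLE = 3A11H4F9H7F


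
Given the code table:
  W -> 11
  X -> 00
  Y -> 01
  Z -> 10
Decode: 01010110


Decoding:
01 -> Y
01 -> Y
01 -> Y
10 -> Z


Result: YYYZ


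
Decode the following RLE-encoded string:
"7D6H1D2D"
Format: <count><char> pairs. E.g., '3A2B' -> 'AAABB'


Expanding each <count><char> pair:
  7D -> 'DDDDDDD'
  6H -> 'HHHHHH'
  1D -> 'D'
  2D -> 'DD'

Decoded = DDDDDDDHHHHHHDDD


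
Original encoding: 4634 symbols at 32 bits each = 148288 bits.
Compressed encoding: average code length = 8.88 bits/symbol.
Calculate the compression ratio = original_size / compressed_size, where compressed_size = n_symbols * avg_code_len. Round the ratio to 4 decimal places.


original_size = n_symbols * orig_bits = 4634 * 32 = 148288 bits
compressed_size = n_symbols * avg_code_len = 4634 * 8.88 = 41149.92 bits
ratio = original_size / compressed_size = 148288 / 41149.92 = 3.6036

Compression ratio = 3.6036


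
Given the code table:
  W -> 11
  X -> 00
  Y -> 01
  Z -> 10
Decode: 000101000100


Decoding:
00 -> X
01 -> Y
01 -> Y
00 -> X
01 -> Y
00 -> X


Result: XYYXYX


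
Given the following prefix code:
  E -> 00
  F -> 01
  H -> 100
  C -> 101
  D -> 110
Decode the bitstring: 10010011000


Decoding step by step:
Bits 100 -> H
Bits 100 -> H
Bits 110 -> D
Bits 00 -> E


Decoded message: HHDE


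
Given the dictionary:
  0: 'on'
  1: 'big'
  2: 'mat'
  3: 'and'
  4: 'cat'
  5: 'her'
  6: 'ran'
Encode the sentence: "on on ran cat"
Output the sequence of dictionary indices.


Look up each word in the dictionary:
  'on' -> 0
  'on' -> 0
  'ran' -> 6
  'cat' -> 4

Encoded: [0, 0, 6, 4]


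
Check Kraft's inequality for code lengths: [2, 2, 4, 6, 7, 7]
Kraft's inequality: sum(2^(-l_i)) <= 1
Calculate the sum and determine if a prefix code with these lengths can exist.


Sum = 2^(-2) + 2^(-2) + 2^(-4) + 2^(-6) + 2^(-7) + 2^(-7)
    = 0.25 + 0.25 + 0.0625 + 0.015625 + 0.0078125 + 0.0078125
    = 76/128 = 0.59375
Since 0.59375 <= 1, Kraft's inequality IS satisfied.
A prefix code with these lengths CAN exist.

Kraft sum = 0.59375. Satisfied.


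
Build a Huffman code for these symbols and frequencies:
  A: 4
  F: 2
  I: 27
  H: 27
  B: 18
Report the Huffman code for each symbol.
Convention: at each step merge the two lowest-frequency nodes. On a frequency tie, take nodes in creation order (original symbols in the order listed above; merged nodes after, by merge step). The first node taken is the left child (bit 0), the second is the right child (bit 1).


Huffman tree construction:
Step 1: Merge F(2) + A(4) = 6
Step 2: Merge (F+A)(6) + B(18) = 24
Step 3: Merge ((F+A)+B)(24) + I(27) = 51
Step 4: Merge H(27) + (((F+A)+B)+I)(51) = 78
Read each symbol's code off the tree from the root (left child = 0, right child = 1).

Codes:
  A: 1001 (length 4)
  F: 1000 (length 4)
  I: 11 (length 2)
  H: 0 (length 1)
  B: 101 (length 3)
Average code length: 159/78 = 2.0385 bits/symbol


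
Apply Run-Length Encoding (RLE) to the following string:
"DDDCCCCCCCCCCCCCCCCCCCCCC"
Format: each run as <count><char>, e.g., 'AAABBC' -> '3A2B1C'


Scanning runs left to right:
  i=0: run of 'D' x 3 -> '3D'
  i=3: run of 'C' x 22 -> '22C'

RLE = 3D22C


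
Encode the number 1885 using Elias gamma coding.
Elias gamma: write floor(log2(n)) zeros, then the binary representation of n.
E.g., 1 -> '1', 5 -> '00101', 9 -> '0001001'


num_bits = floor(log2(1885)) + 1 = 11
leading_zeros = num_bits - 1 = 10
binary(1885) = 11101011101

Elias gamma(1885) = '0000000000' + '11101011101' = 000000000011101011101 (21 bits)


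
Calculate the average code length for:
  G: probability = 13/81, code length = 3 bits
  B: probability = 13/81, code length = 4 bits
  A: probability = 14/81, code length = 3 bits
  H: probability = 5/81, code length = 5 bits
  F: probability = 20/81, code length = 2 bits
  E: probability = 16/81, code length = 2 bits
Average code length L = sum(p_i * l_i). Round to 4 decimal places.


Weighted contributions p_i * l_i:
  G: (13/81) * 3 = 39/81
  B: (13/81) * 4 = 52/81
  A: (14/81) * 3 = 42/81
  H: (5/81) * 5 = 25/81
  F: (20/81) * 2 = 40/81
  E: (16/81) * 2 = 32/81
Sum = (39 + 52 + 42 + 25 + 40 + 32)/81 = 230/81

L = 230/81 = 2.8395 bits/symbol


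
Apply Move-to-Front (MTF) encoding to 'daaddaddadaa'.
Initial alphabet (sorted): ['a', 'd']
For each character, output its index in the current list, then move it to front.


MTF encoding:
'd': index 1 in ['a', 'd'] -> ['d', 'a']
'a': index 1 in ['d', 'a'] -> ['a', 'd']
'a': index 0 in ['a', 'd'] -> ['a', 'd']
'd': index 1 in ['a', 'd'] -> ['d', 'a']
'd': index 0 in ['d', 'a'] -> ['d', 'a']
'a': index 1 in ['d', 'a'] -> ['a', 'd']
'd': index 1 in ['a', 'd'] -> ['d', 'a']
'd': index 0 in ['d', 'a'] -> ['d', 'a']
'a': index 1 in ['d', 'a'] -> ['a', 'd']
'd': index 1 in ['a', 'd'] -> ['d', 'a']
'a': index 1 in ['d', 'a'] -> ['a', 'd']
'a': index 0 in ['a', 'd'] -> ['a', 'd']


Output: [1, 1, 0, 1, 0, 1, 1, 0, 1, 1, 1, 0]


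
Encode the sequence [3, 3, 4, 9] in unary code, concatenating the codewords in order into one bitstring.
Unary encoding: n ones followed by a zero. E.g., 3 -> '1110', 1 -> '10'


Encode each number as n ones followed by a terminating 0:
  3 -> 1110 (4 bits)
  3 -> 1110 (4 bits)
  4 -> 11110 (5 bits)
  9 -> 1111111110 (10 bits)
Total length = 4 + 4 + 5 + 10 = 23 bits.

Unary([3, 3, 4, 9]) = 11101110111101111111110 (23 bits)


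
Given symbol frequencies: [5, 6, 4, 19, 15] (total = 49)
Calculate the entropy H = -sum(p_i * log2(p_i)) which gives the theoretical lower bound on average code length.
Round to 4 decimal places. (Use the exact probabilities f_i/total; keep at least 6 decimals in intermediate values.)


Per-symbol terms -p_i * log2(p_i) with p_i = f_i/49:
  p = 5/49 = 0.102041: log2(p) = -3.292782, -p*log2(p) = 0.335998
  p = 6/49 = 0.122449: log2(p) = -3.029747, -p*log2(p) = 0.370989
  p = 4/49 = 0.081633: log2(p) = -3.614710, -p*log2(p) = 0.295078
  p = 19/49 = 0.387755: log2(p) = -1.366782, -p*log2(p) = 0.529977
  p = 15/49 = 0.306122: log2(p) = -1.707819, -p*log2(p) = 0.522802
H = 0.335998 + 0.370989 + 0.295078 + 0.529977 + 0.522802 = 2.054844

H = 2.0548 bits/symbol


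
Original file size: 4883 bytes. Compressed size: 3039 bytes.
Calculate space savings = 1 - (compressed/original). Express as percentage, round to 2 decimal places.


ratio = compressed/original = 3039/4883 = 0.622363
savings = 1 - ratio = 1 - 0.622363 = 0.377637
as a percentage: 0.377637 * 100 = 37.76%

Space savings = 1 - 3039/4883 = 37.76%


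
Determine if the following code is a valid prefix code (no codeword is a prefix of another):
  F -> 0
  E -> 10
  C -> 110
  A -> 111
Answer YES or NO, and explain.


Checking each pair (does one codeword prefix another?):
  F='0' vs E='10': no prefix
  F='0' vs C='110': no prefix
  F='0' vs A='111': no prefix
  E='10' vs F='0': no prefix
  E='10' vs C='110': no prefix
  E='10' vs A='111': no prefix
  C='110' vs F='0': no prefix
  C='110' vs E='10': no prefix
  C='110' vs A='111': no prefix
  A='111' vs F='0': no prefix
  A='111' vs E='10': no prefix
  A='111' vs C='110': no prefix
No violation found over all pairs.

YES -- this is a valid prefix code. No codeword is a prefix of any other codeword.


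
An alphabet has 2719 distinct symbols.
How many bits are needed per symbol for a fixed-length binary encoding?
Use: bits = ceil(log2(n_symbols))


log2(2719) = 11.4089
Bracket: 2^11 = 2048 < 2719 <= 2^12 = 4096
So ceil(log2(2719)) = 12

bits = ceil(log2(2719)) = ceil(11.4089) = 12 bits


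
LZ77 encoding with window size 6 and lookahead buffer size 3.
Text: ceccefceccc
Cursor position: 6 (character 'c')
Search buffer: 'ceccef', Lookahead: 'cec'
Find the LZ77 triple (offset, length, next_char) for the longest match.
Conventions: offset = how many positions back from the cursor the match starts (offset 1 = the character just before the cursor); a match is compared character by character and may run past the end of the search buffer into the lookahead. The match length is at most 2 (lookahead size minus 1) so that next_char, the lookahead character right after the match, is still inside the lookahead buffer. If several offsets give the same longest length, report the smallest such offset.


Try each offset into the search buffer:
  offset=1 (pos 5, char 'f'): match length 0
  offset=2 (pos 4, char 'e'): match length 0
  offset=3 (pos 3, char 'c'): match length 2
  offset=4 (pos 2, char 'c'): match length 1
  offset=5 (pos 1, char 'e'): match length 0
  offset=6 (pos 0, char 'c'): match length 2
Longest match has length 2, found at offsets 3, 6; take the smallest, offset 3.
next_char = character at position 6 + 2 = 8 -> 'c'

Best match: offset=3, length=2 (matching 'ce' starting at position 3)
LZ77 triple: (3, 2, 'c')


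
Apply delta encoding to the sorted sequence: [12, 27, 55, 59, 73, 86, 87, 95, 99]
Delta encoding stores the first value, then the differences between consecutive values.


First value: 12
Deltas:
  27 - 12 = 15
  55 - 27 = 28
  59 - 55 = 4
  73 - 59 = 14
  86 - 73 = 13
  87 - 86 = 1
  95 - 87 = 8
  99 - 95 = 4


Delta encoded: [12, 15, 28, 4, 14, 13, 1, 8, 4]


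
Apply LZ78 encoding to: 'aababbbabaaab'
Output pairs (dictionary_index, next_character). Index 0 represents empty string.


LZ78 encoding steps:
Dictionary: {0: ''}
Step 1: w='' (idx 0), next='a' -> output (0, 'a'), add 'a' as idx 1
Step 2: w='a' (idx 1), next='b' -> output (1, 'b'), add 'ab' as idx 2
Step 3: w='ab' (idx 2), next='b' -> output (2, 'b'), add 'abb' as idx 3
Step 4: w='' (idx 0), next='b' -> output (0, 'b'), add 'b' as idx 4
Step 5: w='ab' (idx 2), next='a' -> output (2, 'a'), add 'aba' as idx 5
Step 6: w='a' (idx 1), next='a' -> output (1, 'a'), add 'aa' as idx 6
Step 7: w='b' (idx 4), end of input -> output (4, '')


Encoded: [(0, 'a'), (1, 'b'), (2, 'b'), (0, 'b'), (2, 'a'), (1, 'a'), (4, '')]


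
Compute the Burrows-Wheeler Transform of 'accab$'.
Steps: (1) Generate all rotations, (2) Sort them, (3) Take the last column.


Rotations (sorted):
  0: $accab -> last char: b
  1: ab$acc -> last char: c
  2: accab$ -> last char: $
  3: b$acca -> last char: a
  4: cab$ac -> last char: c
  5: ccab$a -> last char: a


BWT = bc$aca


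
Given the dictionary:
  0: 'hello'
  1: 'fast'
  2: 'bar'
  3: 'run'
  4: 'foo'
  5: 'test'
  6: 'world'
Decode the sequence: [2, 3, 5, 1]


Look up each index in the dictionary:
  2 -> 'bar'
  3 -> 'run'
  5 -> 'test'
  1 -> 'fast'

Decoded: "bar run test fast"


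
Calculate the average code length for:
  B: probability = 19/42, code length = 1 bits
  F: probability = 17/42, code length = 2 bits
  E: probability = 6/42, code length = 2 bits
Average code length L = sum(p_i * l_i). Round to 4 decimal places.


Weighted contributions p_i * l_i:
  B: (19/42) * 1 = 19/42
  F: (17/42) * 2 = 34/42
  E: (6/42) * 2 = 12/42
Sum = (19 + 34 + 12)/42 = 65/42

L = 65/42 = 1.5476 bits/symbol


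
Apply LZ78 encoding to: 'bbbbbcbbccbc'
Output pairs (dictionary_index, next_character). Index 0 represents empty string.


LZ78 encoding steps:
Dictionary: {0: ''}
Step 1: w='' (idx 0), next='b' -> output (0, 'b'), add 'b' as idx 1
Step 2: w='b' (idx 1), next='b' -> output (1, 'b'), add 'bb' as idx 2
Step 3: w='bb' (idx 2), next='c' -> output (2, 'c'), add 'bbc' as idx 3
Step 4: w='bbc' (idx 3), next='c' -> output (3, 'c'), add 'bbcc' as idx 4
Step 5: w='b' (idx 1), next='c' -> output (1, 'c'), add 'bc' as idx 5


Encoded: [(0, 'b'), (1, 'b'), (2, 'c'), (3, 'c'), (1, 'c')]


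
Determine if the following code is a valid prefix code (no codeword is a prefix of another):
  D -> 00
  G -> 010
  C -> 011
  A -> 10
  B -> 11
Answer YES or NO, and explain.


Checking each pair (does one codeword prefix another?):
  D='00' vs G='010': no prefix
  D='00' vs C='011': no prefix
  D='00' vs A='10': no prefix
  D='00' vs B='11': no prefix
  G='010' vs D='00': no prefix
  G='010' vs C='011': no prefix
  G='010' vs A='10': no prefix
  G='010' vs B='11': no prefix
  C='011' vs D='00': no prefix
  C='011' vs G='010': no prefix
  C='011' vs A='10': no prefix
  C='011' vs B='11': no prefix
  A='10' vs D='00': no prefix
  A='10' vs G='010': no prefix
  A='10' vs C='011': no prefix
  A='10' vs B='11': no prefix
  B='11' vs D='00': no prefix
  B='11' vs G='010': no prefix
  B='11' vs C='011': no prefix
  B='11' vs A='10': no prefix
No violation found over all pairs.

YES -- this is a valid prefix code. No codeword is a prefix of any other codeword.


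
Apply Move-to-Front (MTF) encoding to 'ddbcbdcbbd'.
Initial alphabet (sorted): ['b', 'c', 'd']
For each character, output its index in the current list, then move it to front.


MTF encoding:
'd': index 2 in ['b', 'c', 'd'] -> ['d', 'b', 'c']
'd': index 0 in ['d', 'b', 'c'] -> ['d', 'b', 'c']
'b': index 1 in ['d', 'b', 'c'] -> ['b', 'd', 'c']
'c': index 2 in ['b', 'd', 'c'] -> ['c', 'b', 'd']
'b': index 1 in ['c', 'b', 'd'] -> ['b', 'c', 'd']
'd': index 2 in ['b', 'c', 'd'] -> ['d', 'b', 'c']
'c': index 2 in ['d', 'b', 'c'] -> ['c', 'd', 'b']
'b': index 2 in ['c', 'd', 'b'] -> ['b', 'c', 'd']
'b': index 0 in ['b', 'c', 'd'] -> ['b', 'c', 'd']
'd': index 2 in ['b', 'c', 'd'] -> ['d', 'b', 'c']


Output: [2, 0, 1, 2, 1, 2, 2, 2, 0, 2]


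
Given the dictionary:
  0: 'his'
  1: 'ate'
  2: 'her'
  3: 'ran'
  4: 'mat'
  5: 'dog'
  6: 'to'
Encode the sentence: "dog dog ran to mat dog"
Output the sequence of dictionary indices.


Look up each word in the dictionary:
  'dog' -> 5
  'dog' -> 5
  'ran' -> 3
  'to' -> 6
  'mat' -> 4
  'dog' -> 5

Encoded: [5, 5, 3, 6, 4, 5]


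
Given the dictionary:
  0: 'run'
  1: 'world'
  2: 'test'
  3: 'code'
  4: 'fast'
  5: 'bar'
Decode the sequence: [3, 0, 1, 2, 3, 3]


Look up each index in the dictionary:
  3 -> 'code'
  0 -> 'run'
  1 -> 'world'
  2 -> 'test'
  3 -> 'code'
  3 -> 'code'

Decoded: "code run world test code code"


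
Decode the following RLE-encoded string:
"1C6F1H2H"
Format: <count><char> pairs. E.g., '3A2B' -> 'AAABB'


Expanding each <count><char> pair:
  1C -> 'C'
  6F -> 'FFFFFF'
  1H -> 'H'
  2H -> 'HH'

Decoded = CFFFFFFHHH


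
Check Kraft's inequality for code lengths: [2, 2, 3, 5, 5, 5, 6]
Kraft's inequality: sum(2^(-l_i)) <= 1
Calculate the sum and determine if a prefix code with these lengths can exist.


Sum = 2^(-2) + 2^(-2) + 2^(-3) + 2^(-5) + 2^(-5) + 2^(-5) + 2^(-6)
    = 0.25 + 0.25 + 0.125 + 0.03125 + 0.03125 + 0.03125 + 0.015625
    = 47/64 = 0.734375
Since 0.734375 <= 1, Kraft's inequality IS satisfied.
A prefix code with these lengths CAN exist.

Kraft sum = 0.734375. Satisfied.


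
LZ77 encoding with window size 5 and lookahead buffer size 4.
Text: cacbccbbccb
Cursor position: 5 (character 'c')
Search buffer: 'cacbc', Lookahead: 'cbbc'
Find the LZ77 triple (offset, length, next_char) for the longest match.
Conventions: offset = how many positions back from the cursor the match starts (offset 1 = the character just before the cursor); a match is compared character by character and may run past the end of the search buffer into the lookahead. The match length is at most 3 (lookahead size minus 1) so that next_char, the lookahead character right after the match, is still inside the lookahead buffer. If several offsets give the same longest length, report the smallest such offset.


Try each offset into the search buffer:
  offset=1 (pos 4, char 'c'): match length 1
  offset=2 (pos 3, char 'b'): match length 0
  offset=3 (pos 2, char 'c'): match length 2
  offset=4 (pos 1, char 'a'): match length 0
  offset=5 (pos 0, char 'c'): match length 1
Longest match has length 2 at offset 3.
next_char = character at position 5 + 2 = 7 -> 'b'

Best match: offset=3, length=2 (matching 'cb' starting at position 2)
LZ77 triple: (3, 2, 'b')


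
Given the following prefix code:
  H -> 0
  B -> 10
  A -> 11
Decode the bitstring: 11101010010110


Decoding step by step:
Bits 11 -> A
Bits 10 -> B
Bits 10 -> B
Bits 10 -> B
Bits 0 -> H
Bits 10 -> B
Bits 11 -> A
Bits 0 -> H


Decoded message: ABBBHBAH


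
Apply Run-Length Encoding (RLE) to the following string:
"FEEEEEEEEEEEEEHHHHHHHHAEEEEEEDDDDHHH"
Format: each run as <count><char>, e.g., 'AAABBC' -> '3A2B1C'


Scanning runs left to right:
  i=0: run of 'F' x 1 -> '1F'
  i=1: run of 'E' x 13 -> '13E'
  i=14: run of 'H' x 8 -> '8H'
  i=22: run of 'A' x 1 -> '1A'
  i=23: run of 'E' x 6 -> '6E'
  i=29: run of 'D' x 4 -> '4D'
  i=33: run of 'H' x 3 -> '3H'

RLE = 1F13E8H1A6E4D3H


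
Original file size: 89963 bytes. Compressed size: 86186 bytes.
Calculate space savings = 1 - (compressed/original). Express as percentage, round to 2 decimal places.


ratio = compressed/original = 86186/89963 = 0.958016
savings = 1 - ratio = 1 - 0.958016 = 0.041984
as a percentage: 0.041984 * 100 = 4.2%

Space savings = 1 - 86186/89963 = 4.2%


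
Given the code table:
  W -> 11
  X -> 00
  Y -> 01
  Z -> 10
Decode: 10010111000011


Decoding:
10 -> Z
01 -> Y
01 -> Y
11 -> W
00 -> X
00 -> X
11 -> W


Result: ZYYWXXW


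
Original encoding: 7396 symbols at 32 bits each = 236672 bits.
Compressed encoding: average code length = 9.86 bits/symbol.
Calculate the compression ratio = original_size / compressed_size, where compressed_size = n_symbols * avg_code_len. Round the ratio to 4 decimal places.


original_size = n_symbols * orig_bits = 7396 * 32 = 236672 bits
compressed_size = n_symbols * avg_code_len = 7396 * 9.86 = 72924.56 bits
ratio = original_size / compressed_size = 236672 / 72924.56 = 3.2454

Compression ratio = 3.2454


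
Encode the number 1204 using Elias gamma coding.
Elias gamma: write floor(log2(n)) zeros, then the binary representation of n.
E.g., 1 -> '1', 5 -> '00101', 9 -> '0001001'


num_bits = floor(log2(1204)) + 1 = 11
leading_zeros = num_bits - 1 = 10
binary(1204) = 10010110100

Elias gamma(1204) = '0000000000' + '10010110100' = 000000000010010110100 (21 bits)


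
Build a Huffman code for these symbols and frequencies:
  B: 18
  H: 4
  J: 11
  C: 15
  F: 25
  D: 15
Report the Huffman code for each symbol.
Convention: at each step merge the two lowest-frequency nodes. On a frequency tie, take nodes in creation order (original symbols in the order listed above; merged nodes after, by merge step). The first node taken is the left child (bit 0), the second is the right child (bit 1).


Huffman tree construction:
Step 1: Merge H(4) + J(11) = 15
Step 2: Merge C(15) + D(15) = 30
Step 3: Merge (H+J)(15) + B(18) = 33
Step 4: Merge F(25) + (C+D)(30) = 55
Step 5: Merge ((H+J)+B)(33) + (F+(C+D))(55) = 88
Read each symbol's code off the tree from the root (left child = 0, right child = 1).

Codes:
  B: 01 (length 2)
  H: 000 (length 3)
  J: 001 (length 3)
  C: 110 (length 3)
  F: 10 (length 2)
  D: 111 (length 3)
Average code length: 221/88 = 2.5114 bits/symbol


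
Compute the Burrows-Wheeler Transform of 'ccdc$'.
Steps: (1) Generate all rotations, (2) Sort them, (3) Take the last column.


Rotations (sorted):
  0: $ccdc -> last char: c
  1: c$ccd -> last char: d
  2: ccdc$ -> last char: $
  3: cdc$c -> last char: c
  4: dc$cc -> last char: c


BWT = cd$cc


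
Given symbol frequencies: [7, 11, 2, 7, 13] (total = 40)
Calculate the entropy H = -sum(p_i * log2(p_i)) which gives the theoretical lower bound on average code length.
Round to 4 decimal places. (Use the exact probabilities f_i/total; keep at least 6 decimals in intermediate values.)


Per-symbol terms -p_i * log2(p_i) with p_i = f_i/40:
  p = 7/40 = 0.175000: log2(p) = -2.514573, -p*log2(p) = 0.440050
  p = 11/40 = 0.275000: log2(p) = -1.862496, -p*log2(p) = 0.512187
  p = 2/40 = 0.050000: log2(p) = -4.321928, -p*log2(p) = 0.216096
  p = 7/40 = 0.175000: log2(p) = -2.514573, -p*log2(p) = 0.440050
  p = 13/40 = 0.325000: log2(p) = -1.621488, -p*log2(p) = 0.526984
H = 0.440050 + 0.512187 + 0.216096 + 0.440050 + 0.526984 = 2.135367

H = 2.1354 bits/symbol


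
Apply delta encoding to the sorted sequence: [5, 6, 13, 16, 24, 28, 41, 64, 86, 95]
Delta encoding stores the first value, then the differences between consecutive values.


First value: 5
Deltas:
  6 - 5 = 1
  13 - 6 = 7
  16 - 13 = 3
  24 - 16 = 8
  28 - 24 = 4
  41 - 28 = 13
  64 - 41 = 23
  86 - 64 = 22
  95 - 86 = 9


Delta encoded: [5, 1, 7, 3, 8, 4, 13, 23, 22, 9]


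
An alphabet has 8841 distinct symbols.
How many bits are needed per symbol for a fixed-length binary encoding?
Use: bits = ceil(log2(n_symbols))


log2(8841) = 13.11
Bracket: 2^13 = 8192 < 8841 <= 2^14 = 16384
So ceil(log2(8841)) = 14

bits = ceil(log2(8841)) = ceil(13.11) = 14 bits


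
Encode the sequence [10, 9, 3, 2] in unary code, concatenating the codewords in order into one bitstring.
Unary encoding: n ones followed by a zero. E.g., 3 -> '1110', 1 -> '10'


Encode each number as n ones followed by a terminating 0:
  10 -> 11111111110 (11 bits)
  9 -> 1111111110 (10 bits)
  3 -> 1110 (4 bits)
  2 -> 110 (3 bits)
Total length = 11 + 10 + 4 + 3 = 28 bits.

Unary([10, 9, 3, 2]) = 1111111111011111111101110110 (28 bits)


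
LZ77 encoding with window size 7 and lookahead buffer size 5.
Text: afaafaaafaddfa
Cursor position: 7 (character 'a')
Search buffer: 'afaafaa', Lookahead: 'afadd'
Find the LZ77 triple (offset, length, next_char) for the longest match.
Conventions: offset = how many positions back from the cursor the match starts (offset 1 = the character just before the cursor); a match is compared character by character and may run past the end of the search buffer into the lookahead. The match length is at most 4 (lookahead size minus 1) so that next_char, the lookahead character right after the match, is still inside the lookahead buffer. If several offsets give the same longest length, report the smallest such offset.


Try each offset into the search buffer:
  offset=1 (pos 6, char 'a'): match length 1
  offset=2 (pos 5, char 'a'): match length 1
  offset=3 (pos 4, char 'f'): match length 0
  offset=4 (pos 3, char 'a'): match length 3
  offset=5 (pos 2, char 'a'): match length 1
  offset=6 (pos 1, char 'f'): match length 0
  offset=7 (pos 0, char 'a'): match length 3
Longest match has length 3, found at offsets 4, 7; take the smallest, offset 4.
next_char = character at position 7 + 3 = 10 -> 'd'

Best match: offset=4, length=3 (matching 'afa' starting at position 3)
LZ77 triple: (4, 3, 'd')


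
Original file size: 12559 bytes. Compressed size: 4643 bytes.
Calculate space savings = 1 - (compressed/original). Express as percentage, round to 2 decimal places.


ratio = compressed/original = 4643/12559 = 0.369695
savings = 1 - ratio = 1 - 0.369695 = 0.630305
as a percentage: 0.630305 * 100 = 63.03%

Space savings = 1 - 4643/12559 = 63.03%


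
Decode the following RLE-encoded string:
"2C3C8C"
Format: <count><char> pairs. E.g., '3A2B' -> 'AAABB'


Expanding each <count><char> pair:
  2C -> 'CC'
  3C -> 'CCC'
  8C -> 'CCCCCCCC'

Decoded = CCCCCCCCCCCCC


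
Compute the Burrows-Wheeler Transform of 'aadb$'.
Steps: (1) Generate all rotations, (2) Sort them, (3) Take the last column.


Rotations (sorted):
  0: $aadb -> last char: b
  1: aadb$ -> last char: $
  2: adb$a -> last char: a
  3: b$aad -> last char: d
  4: db$aa -> last char: a


BWT = b$ada


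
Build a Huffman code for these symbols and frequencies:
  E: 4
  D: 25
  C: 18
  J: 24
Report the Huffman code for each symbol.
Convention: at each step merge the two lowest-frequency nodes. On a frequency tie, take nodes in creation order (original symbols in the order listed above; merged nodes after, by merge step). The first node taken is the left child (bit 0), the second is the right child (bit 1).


Huffman tree construction:
Step 1: Merge E(4) + C(18) = 22
Step 2: Merge (E+C)(22) + J(24) = 46
Step 3: Merge D(25) + ((E+C)+J)(46) = 71
Read each symbol's code off the tree from the root (left child = 0, right child = 1).

Codes:
  E: 100 (length 3)
  D: 0 (length 1)
  C: 101 (length 3)
  J: 11 (length 2)
Average code length: 139/71 = 1.9577 bits/symbol


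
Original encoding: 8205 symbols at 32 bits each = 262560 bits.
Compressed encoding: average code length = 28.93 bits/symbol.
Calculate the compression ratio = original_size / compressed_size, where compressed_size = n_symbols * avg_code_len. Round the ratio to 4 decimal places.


original_size = n_symbols * orig_bits = 8205 * 32 = 262560 bits
compressed_size = n_symbols * avg_code_len = 8205 * 28.93 = 237370.65 bits
ratio = original_size / compressed_size = 262560 / 237370.65 = 1.1061

Compression ratio = 1.1061


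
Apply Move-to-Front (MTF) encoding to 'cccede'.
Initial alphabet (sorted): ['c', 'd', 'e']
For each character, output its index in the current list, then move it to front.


MTF encoding:
'c': index 0 in ['c', 'd', 'e'] -> ['c', 'd', 'e']
'c': index 0 in ['c', 'd', 'e'] -> ['c', 'd', 'e']
'c': index 0 in ['c', 'd', 'e'] -> ['c', 'd', 'e']
'e': index 2 in ['c', 'd', 'e'] -> ['e', 'c', 'd']
'd': index 2 in ['e', 'c', 'd'] -> ['d', 'e', 'c']
'e': index 1 in ['d', 'e', 'c'] -> ['e', 'd', 'c']


Output: [0, 0, 0, 2, 2, 1]


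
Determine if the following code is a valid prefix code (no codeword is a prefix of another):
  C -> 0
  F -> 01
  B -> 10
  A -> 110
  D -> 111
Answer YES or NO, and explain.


Checking each pair (does one codeword prefix another?):
  C='0' vs F='01': prefix -- VIOLATION

NO -- this is NOT a valid prefix code. C (0) is a prefix of F (01).


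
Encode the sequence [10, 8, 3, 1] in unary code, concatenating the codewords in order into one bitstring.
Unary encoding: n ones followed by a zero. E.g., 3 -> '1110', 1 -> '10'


Encode each number as n ones followed by a terminating 0:
  10 -> 11111111110 (11 bits)
  8 -> 111111110 (9 bits)
  3 -> 1110 (4 bits)
  1 -> 10 (2 bits)
Total length = 11 + 9 + 4 + 2 = 26 bits.

Unary([10, 8, 3, 1]) = 11111111110111111110111010 (26 bits)


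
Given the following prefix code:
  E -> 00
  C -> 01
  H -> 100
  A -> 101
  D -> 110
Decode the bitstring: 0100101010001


Decoding step by step:
Bits 01 -> C
Bits 00 -> E
Bits 101 -> A
Bits 01 -> C
Bits 00 -> E
Bits 01 -> C


Decoded message: CEACEC


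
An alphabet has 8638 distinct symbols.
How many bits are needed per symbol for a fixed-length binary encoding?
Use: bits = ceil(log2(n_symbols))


log2(8638) = 13.0765
Bracket: 2^13 = 8192 < 8638 <= 2^14 = 16384
So ceil(log2(8638)) = 14

bits = ceil(log2(8638)) = ceil(13.0765) = 14 bits


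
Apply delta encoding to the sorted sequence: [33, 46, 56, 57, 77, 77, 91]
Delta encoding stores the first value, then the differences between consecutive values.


First value: 33
Deltas:
  46 - 33 = 13
  56 - 46 = 10
  57 - 56 = 1
  77 - 57 = 20
  77 - 77 = 0
  91 - 77 = 14


Delta encoded: [33, 13, 10, 1, 20, 0, 14]


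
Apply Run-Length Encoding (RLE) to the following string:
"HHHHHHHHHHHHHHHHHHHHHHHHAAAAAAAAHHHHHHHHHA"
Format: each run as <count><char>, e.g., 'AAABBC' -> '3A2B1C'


Scanning runs left to right:
  i=0: run of 'H' x 24 -> '24H'
  i=24: run of 'A' x 8 -> '8A'
  i=32: run of 'H' x 9 -> '9H'
  i=41: run of 'A' x 1 -> '1A'

RLE = 24H8A9H1A


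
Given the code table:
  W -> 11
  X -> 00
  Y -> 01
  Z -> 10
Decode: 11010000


Decoding:
11 -> W
01 -> Y
00 -> X
00 -> X


Result: WYXX


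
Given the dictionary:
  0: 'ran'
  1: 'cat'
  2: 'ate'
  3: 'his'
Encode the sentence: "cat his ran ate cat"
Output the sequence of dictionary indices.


Look up each word in the dictionary:
  'cat' -> 1
  'his' -> 3
  'ran' -> 0
  'ate' -> 2
  'cat' -> 1

Encoded: [1, 3, 0, 2, 1]


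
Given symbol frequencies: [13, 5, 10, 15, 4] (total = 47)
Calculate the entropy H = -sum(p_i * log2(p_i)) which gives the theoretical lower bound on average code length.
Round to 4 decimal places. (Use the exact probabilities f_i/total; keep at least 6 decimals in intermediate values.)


Per-symbol terms -p_i * log2(p_i) with p_i = f_i/47:
  p = 13/47 = 0.276596: log2(p) = -1.854149, -p*log2(p) = 0.512850
  p = 5/47 = 0.106383: log2(p) = -3.232661, -p*log2(p) = 0.343900
  p = 10/47 = 0.212766: log2(p) = -2.232661, -p*log2(p) = 0.475034
  p = 15/47 = 0.319149: log2(p) = -1.647698, -p*log2(p) = 0.525861
  p = 4/47 = 0.085106: log2(p) = -3.554589, -p*log2(p) = 0.302518
H = 0.512850 + 0.343900 + 0.475034 + 0.525861 + 0.302518 = 2.160163

H = 2.1602 bits/symbol


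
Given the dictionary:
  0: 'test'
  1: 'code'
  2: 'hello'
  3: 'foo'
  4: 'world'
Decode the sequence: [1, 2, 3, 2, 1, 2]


Look up each index in the dictionary:
  1 -> 'code'
  2 -> 'hello'
  3 -> 'foo'
  2 -> 'hello'
  1 -> 'code'
  2 -> 'hello'

Decoded: "code hello foo hello code hello"


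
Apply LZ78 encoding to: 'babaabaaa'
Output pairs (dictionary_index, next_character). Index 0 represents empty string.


LZ78 encoding steps:
Dictionary: {0: ''}
Step 1: w='' (idx 0), next='b' -> output (0, 'b'), add 'b' as idx 1
Step 2: w='' (idx 0), next='a' -> output (0, 'a'), add 'a' as idx 2
Step 3: w='b' (idx 1), next='a' -> output (1, 'a'), add 'ba' as idx 3
Step 4: w='a' (idx 2), next='b' -> output (2, 'b'), add 'ab' as idx 4
Step 5: w='a' (idx 2), next='a' -> output (2, 'a'), add 'aa' as idx 5
Step 6: w='a' (idx 2), end of input -> output (2, '')


Encoded: [(0, 'b'), (0, 'a'), (1, 'a'), (2, 'b'), (2, 'a'), (2, '')]


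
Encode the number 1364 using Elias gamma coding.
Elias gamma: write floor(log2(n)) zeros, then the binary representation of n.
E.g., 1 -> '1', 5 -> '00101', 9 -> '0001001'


num_bits = floor(log2(1364)) + 1 = 11
leading_zeros = num_bits - 1 = 10
binary(1364) = 10101010100

Elias gamma(1364) = '0000000000' + '10101010100' = 000000000010101010100 (21 bits)


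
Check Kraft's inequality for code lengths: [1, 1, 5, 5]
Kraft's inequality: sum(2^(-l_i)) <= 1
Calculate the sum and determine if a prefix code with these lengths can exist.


Sum = 2^(-1) + 2^(-1) + 2^(-5) + 2^(-5)
    = 0.5 + 0.5 + 0.03125 + 0.03125
    = 34/32 = 1.0625
Since 1.0625 > 1, Kraft's inequality is NOT satisfied.
A prefix code with these lengths CANNOT exist.

Kraft sum = 1.0625. Not satisfied.


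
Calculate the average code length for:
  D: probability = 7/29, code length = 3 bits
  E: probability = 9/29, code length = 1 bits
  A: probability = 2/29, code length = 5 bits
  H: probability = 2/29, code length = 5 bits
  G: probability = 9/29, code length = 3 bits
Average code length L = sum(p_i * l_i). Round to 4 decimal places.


Weighted contributions p_i * l_i:
  D: (7/29) * 3 = 21/29
  E: (9/29) * 1 = 9/29
  A: (2/29) * 5 = 10/29
  H: (2/29) * 5 = 10/29
  G: (9/29) * 3 = 27/29
Sum = (21 + 9 + 10 + 10 + 27)/29 = 77/29

L = 77/29 = 2.6552 bits/symbol


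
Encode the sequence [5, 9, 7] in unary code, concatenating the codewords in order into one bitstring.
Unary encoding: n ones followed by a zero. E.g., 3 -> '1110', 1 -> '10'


Encode each number as n ones followed by a terminating 0:
  5 -> 111110 (6 bits)
  9 -> 1111111110 (10 bits)
  7 -> 11111110 (8 bits)
Total length = 6 + 10 + 8 = 24 bits.

Unary([5, 9, 7]) = 111110111111111011111110 (24 bits)


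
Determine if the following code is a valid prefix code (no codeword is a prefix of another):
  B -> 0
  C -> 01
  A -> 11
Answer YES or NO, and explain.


Checking each pair (does one codeword prefix another?):
  B='0' vs C='01': prefix -- VIOLATION

NO -- this is NOT a valid prefix code. B (0) is a prefix of C (01).


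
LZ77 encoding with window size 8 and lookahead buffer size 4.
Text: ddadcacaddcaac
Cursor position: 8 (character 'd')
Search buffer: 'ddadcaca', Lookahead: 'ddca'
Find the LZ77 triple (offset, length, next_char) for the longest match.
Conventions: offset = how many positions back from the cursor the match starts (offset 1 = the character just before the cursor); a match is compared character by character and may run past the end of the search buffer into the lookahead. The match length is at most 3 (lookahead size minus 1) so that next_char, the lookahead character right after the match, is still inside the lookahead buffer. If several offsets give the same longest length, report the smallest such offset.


Try each offset into the search buffer:
  offset=1 (pos 7, char 'a'): match length 0
  offset=2 (pos 6, char 'c'): match length 0
  offset=3 (pos 5, char 'a'): match length 0
  offset=4 (pos 4, char 'c'): match length 0
  offset=5 (pos 3, char 'd'): match length 1
  offset=6 (pos 2, char 'a'): match length 0
  offset=7 (pos 1, char 'd'): match length 1
  offset=8 (pos 0, char 'd'): match length 2
Longest match has length 2 at offset 8.
next_char = character at position 8 + 2 = 10 -> 'c'

Best match: offset=8, length=2 (matching 'dd' starting at position 0)
LZ77 triple: (8, 2, 'c')


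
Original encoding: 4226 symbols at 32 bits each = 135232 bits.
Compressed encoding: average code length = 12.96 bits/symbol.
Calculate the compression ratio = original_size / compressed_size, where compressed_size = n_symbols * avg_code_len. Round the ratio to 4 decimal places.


original_size = n_symbols * orig_bits = 4226 * 32 = 135232 bits
compressed_size = n_symbols * avg_code_len = 4226 * 12.96 = 54768.96 bits
ratio = original_size / compressed_size = 135232 / 54768.96 = 2.4691

Compression ratio = 2.4691


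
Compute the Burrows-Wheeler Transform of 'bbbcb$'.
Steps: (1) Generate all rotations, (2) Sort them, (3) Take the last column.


Rotations (sorted):
  0: $bbbcb -> last char: b
  1: b$bbbc -> last char: c
  2: bbbcb$ -> last char: $
  3: bbcb$b -> last char: b
  4: bcb$bb -> last char: b
  5: cb$bbb -> last char: b


BWT = bc$bbb


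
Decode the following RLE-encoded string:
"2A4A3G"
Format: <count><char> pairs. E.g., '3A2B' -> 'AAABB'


Expanding each <count><char> pair:
  2A -> 'AA'
  4A -> 'AAAA'
  3G -> 'GGG'

Decoded = AAAAAAGGG


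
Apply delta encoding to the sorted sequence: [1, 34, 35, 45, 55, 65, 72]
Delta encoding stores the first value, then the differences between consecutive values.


First value: 1
Deltas:
  34 - 1 = 33
  35 - 34 = 1
  45 - 35 = 10
  55 - 45 = 10
  65 - 55 = 10
  72 - 65 = 7


Delta encoded: [1, 33, 1, 10, 10, 10, 7]


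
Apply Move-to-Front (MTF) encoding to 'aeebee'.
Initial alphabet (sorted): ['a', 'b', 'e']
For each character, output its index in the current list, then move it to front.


MTF encoding:
'a': index 0 in ['a', 'b', 'e'] -> ['a', 'b', 'e']
'e': index 2 in ['a', 'b', 'e'] -> ['e', 'a', 'b']
'e': index 0 in ['e', 'a', 'b'] -> ['e', 'a', 'b']
'b': index 2 in ['e', 'a', 'b'] -> ['b', 'e', 'a']
'e': index 1 in ['b', 'e', 'a'] -> ['e', 'b', 'a']
'e': index 0 in ['e', 'b', 'a'] -> ['e', 'b', 'a']


Output: [0, 2, 0, 2, 1, 0]


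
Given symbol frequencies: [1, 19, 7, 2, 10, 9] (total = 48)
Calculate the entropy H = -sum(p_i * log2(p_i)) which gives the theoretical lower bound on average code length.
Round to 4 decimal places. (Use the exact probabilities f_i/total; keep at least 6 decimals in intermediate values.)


Per-symbol terms -p_i * log2(p_i) with p_i = f_i/48:
  p = 1/48 = 0.020833: log2(p) = -5.584963, -p*log2(p) = 0.116353
  p = 19/48 = 0.395833: log2(p) = -1.337035, -p*log2(p) = 0.529243
  p = 7/48 = 0.145833: log2(p) = -2.777608, -p*log2(p) = 0.405068
  p = 2/48 = 0.041667: log2(p) = -4.584963, -p*log2(p) = 0.191040
  p = 10/48 = 0.208333: log2(p) = -2.263034, -p*log2(p) = 0.471466
  p = 9/48 = 0.187500: log2(p) = -2.415037, -p*log2(p) = 0.452820
H = 0.116353 + 0.529243 + 0.405068 + 0.191040 + 0.471466 + 0.452820 = 2.165990

H = 2.166 bits/symbol


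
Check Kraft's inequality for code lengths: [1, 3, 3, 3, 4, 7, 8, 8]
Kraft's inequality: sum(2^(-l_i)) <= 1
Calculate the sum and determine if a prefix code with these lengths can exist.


Sum = 2^(-1) + 2^(-3) + 2^(-3) + 2^(-3) + 2^(-4) + 2^(-7) + 2^(-8) + 2^(-8)
    = 0.5 + 0.125 + 0.125 + 0.125 + 0.0625 + 0.0078125 + 0.00390625 + 0.00390625
    = 244/256 = 0.953125
Since 0.953125 <= 1, Kraft's inequality IS satisfied.
A prefix code with these lengths CAN exist.

Kraft sum = 0.953125. Satisfied.


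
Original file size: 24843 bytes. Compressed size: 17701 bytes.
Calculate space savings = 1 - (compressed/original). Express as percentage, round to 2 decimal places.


ratio = compressed/original = 17701/24843 = 0.712515
savings = 1 - ratio = 1 - 0.712515 = 0.287485
as a percentage: 0.287485 * 100 = 28.75%

Space savings = 1 - 17701/24843 = 28.75%


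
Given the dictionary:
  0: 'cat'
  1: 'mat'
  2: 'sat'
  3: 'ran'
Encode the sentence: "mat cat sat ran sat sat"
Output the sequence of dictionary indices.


Look up each word in the dictionary:
  'mat' -> 1
  'cat' -> 0
  'sat' -> 2
  'ran' -> 3
  'sat' -> 2
  'sat' -> 2

Encoded: [1, 0, 2, 3, 2, 2]


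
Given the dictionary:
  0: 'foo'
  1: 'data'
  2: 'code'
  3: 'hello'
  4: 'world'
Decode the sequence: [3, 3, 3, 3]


Look up each index in the dictionary:
  3 -> 'hello'
  3 -> 'hello'
  3 -> 'hello'
  3 -> 'hello'

Decoded: "hello hello hello hello"


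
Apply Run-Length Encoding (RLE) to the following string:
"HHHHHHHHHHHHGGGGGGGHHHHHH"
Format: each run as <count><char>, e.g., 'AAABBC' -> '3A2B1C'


Scanning runs left to right:
  i=0: run of 'H' x 12 -> '12H'
  i=12: run of 'G' x 7 -> '7G'
  i=19: run of 'H' x 6 -> '6H'

RLE = 12H7G6H


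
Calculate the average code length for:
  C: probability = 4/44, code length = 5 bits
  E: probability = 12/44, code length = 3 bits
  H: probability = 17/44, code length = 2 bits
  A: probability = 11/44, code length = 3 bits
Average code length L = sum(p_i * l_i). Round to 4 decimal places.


Weighted contributions p_i * l_i:
  C: (4/44) * 5 = 20/44
  E: (12/44) * 3 = 36/44
  H: (17/44) * 2 = 34/44
  A: (11/44) * 3 = 33/44
Sum = (20 + 36 + 34 + 33)/44 = 123/44

L = 123/44 = 2.7955 bits/symbol


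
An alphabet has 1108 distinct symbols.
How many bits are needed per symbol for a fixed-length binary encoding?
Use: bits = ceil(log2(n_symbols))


log2(1108) = 10.1137
Bracket: 2^10 = 1024 < 1108 <= 2^11 = 2048
So ceil(log2(1108)) = 11

bits = ceil(log2(1108)) = ceil(10.1137) = 11 bits


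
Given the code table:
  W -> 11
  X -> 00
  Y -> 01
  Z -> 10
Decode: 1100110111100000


Decoding:
11 -> W
00 -> X
11 -> W
01 -> Y
11 -> W
10 -> Z
00 -> X
00 -> X


Result: WXWYWZXX


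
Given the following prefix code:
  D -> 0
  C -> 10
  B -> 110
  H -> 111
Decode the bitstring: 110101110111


Decoding step by step:
Bits 110 -> B
Bits 10 -> C
Bits 111 -> H
Bits 0 -> D
Bits 111 -> H


Decoded message: BCHDH


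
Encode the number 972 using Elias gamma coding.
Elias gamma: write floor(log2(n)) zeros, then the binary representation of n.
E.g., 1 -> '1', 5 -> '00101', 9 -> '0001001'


num_bits = floor(log2(972)) + 1 = 10
leading_zeros = num_bits - 1 = 9
binary(972) = 1111001100

Elias gamma(972) = '000000000' + '1111001100' = 0000000001111001100 (19 bits)


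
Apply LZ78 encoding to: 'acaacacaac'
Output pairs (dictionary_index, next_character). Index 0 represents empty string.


LZ78 encoding steps:
Dictionary: {0: ''}
Step 1: w='' (idx 0), next='a' -> output (0, 'a'), add 'a' as idx 1
Step 2: w='' (idx 0), next='c' -> output (0, 'c'), add 'c' as idx 2
Step 3: w='a' (idx 1), next='a' -> output (1, 'a'), add 'aa' as idx 3
Step 4: w='c' (idx 2), next='a' -> output (2, 'a'), add 'ca' as idx 4
Step 5: w='ca' (idx 4), next='a' -> output (4, 'a'), add 'caa' as idx 5
Step 6: w='c' (idx 2), end of input -> output (2, '')


Encoded: [(0, 'a'), (0, 'c'), (1, 'a'), (2, 'a'), (4, 'a'), (2, '')]


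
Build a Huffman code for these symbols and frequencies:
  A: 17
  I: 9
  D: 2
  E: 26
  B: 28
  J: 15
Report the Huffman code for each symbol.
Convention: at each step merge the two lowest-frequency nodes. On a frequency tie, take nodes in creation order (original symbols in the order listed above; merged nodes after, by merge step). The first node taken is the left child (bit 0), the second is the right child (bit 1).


Huffman tree construction:
Step 1: Merge D(2) + I(9) = 11
Step 2: Merge (D+I)(11) + J(15) = 26
Step 3: Merge A(17) + E(26) = 43
Step 4: Merge ((D+I)+J)(26) + B(28) = 54
Step 5: Merge (A+E)(43) + (((D+I)+J)+B)(54) = 97
Read each symbol's code off the tree from the root (left child = 0, right child = 1).

Codes:
  A: 00 (length 2)
  I: 1001 (length 4)
  D: 1000 (length 4)
  E: 01 (length 2)
  B: 11 (length 2)
  J: 101 (length 3)
Average code length: 231/97 = 2.3814 bits/symbol
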